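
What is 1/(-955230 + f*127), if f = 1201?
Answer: -1/802703 ≈ -1.2458e-6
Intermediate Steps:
1/(-955230 + f*127) = 1/(-955230 + 1201*127) = 1/(-955230 + 152527) = 1/(-802703) = -1/802703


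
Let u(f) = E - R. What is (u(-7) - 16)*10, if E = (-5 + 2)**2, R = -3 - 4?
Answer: 0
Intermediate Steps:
R = -7
E = 9 (E = (-3)**2 = 9)
u(f) = 16 (u(f) = 9 - 1*(-7) = 9 + 7 = 16)
(u(-7) - 16)*10 = (16 - 16)*10 = 0*10 = 0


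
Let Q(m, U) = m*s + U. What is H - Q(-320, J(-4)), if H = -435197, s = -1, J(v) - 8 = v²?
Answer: -435541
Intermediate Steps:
J(v) = 8 + v²
Q(m, U) = U - m (Q(m, U) = m*(-1) + U = -m + U = U - m)
H - Q(-320, J(-4)) = -435197 - ((8 + (-4)²) - 1*(-320)) = -435197 - ((8 + 16) + 320) = -435197 - (24 + 320) = -435197 - 1*344 = -435197 - 344 = -435541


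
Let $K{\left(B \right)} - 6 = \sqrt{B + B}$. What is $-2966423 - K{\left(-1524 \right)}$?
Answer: $-2966429 - 2 i \sqrt{762} \approx -2.9664 \cdot 10^{6} - 55.209 i$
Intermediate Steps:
$K{\left(B \right)} = 6 + \sqrt{2} \sqrt{B}$ ($K{\left(B \right)} = 6 + \sqrt{B + B} = 6 + \sqrt{2 B} = 6 + \sqrt{2} \sqrt{B}$)
$-2966423 - K{\left(-1524 \right)} = -2966423 - \left(6 + \sqrt{2} \sqrt{-1524}\right) = -2966423 - \left(6 + \sqrt{2} \cdot 2 i \sqrt{381}\right) = -2966423 - \left(6 + 2 i \sqrt{762}\right) = -2966429 - 2 i \sqrt{762}$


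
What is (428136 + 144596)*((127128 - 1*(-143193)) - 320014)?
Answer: -28460771276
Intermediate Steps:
(428136 + 144596)*((127128 - 1*(-143193)) - 320014) = 572732*((127128 + 143193) - 320014) = 572732*(270321 - 320014) = 572732*(-49693) = -28460771276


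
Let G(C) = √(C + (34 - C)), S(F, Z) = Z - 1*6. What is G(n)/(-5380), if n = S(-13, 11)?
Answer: -√34/5380 ≈ -0.0010838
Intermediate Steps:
S(F, Z) = -6 + Z (S(F, Z) = Z - 6 = -6 + Z)
n = 5 (n = -6 + 11 = 5)
G(C) = √34
G(n)/(-5380) = √34/(-5380) = √34*(-1/5380) = -√34/5380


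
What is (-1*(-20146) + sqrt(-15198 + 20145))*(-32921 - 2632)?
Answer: -716250738 - 35553*sqrt(4947) ≈ -7.1875e+8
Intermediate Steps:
(-1*(-20146) + sqrt(-15198 + 20145))*(-32921 - 2632) = (20146 + sqrt(4947))*(-35553) = -716250738 - 35553*sqrt(4947)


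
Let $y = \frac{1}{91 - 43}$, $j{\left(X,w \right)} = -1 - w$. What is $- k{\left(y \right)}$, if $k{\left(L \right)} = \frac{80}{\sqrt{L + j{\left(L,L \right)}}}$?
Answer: $80 i \approx 80.0 i$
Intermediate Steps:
$y = \frac{1}{48} \approx 0.020833$
$k{\left(L \right)} = - 80 i$ ($k{\left(L \right)} = \frac{80}{\sqrt{L - \left(1 + L\right)}} = \frac{80}{\sqrt{-1}} = \frac{80}{i} = 80 \left(- i\right) = - 80 i$)
$- k{\left(y \right)} = - \left(-80\right) i = 80 i$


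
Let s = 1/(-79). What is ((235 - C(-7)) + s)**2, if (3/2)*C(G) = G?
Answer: 3226012804/56169 ≈ 57434.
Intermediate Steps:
C(G) = 2*G/3
s = -1/79 ≈ -0.012658
((235 - C(-7)) + s)**2 = ((235 - 2*(-7)/3) - 1/79)**2 = ((235 - 1*(-14/3)) - 1/79)**2 = ((235 + 14/3) - 1/79)**2 = (719/3 - 1/79)**2 = (56798/237)**2 = 3226012804/56169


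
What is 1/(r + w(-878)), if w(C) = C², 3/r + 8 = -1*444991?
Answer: 148333/114347536371 ≈ 1.2972e-6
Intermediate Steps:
r = -1/148333 (r = 3/(-8 - 1*444991) = 3/(-8 - 444991) = 3/(-444999) = 3*(-1/444999) = -1/148333 ≈ -6.7416e-6)
1/(r + w(-878)) = 1/(-1/148333 + (-878)²) = 1/(-1/148333 + 770884) = 1/(114347536371/148333) = 148333/114347536371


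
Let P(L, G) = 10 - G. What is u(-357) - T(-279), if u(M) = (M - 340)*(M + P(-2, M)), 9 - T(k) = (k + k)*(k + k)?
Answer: 304385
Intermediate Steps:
T(k) = 9 - 4*k² (T(k) = 9 - (k + k)*(k + k) = 9 - 2*k*2*k = 9 - 4*k²)
u(M) = -3400 + 10*M (u(M) = (M - 340)*(M + (10 - M)) = (-340 + M)*10 = -3400 + 10*M)
u(-357) - T(-279) = (-3400 + 10*(-357)) - (9 - 4*(-279)²) = (-3400 - 3570) - (9 - 4*77841) = -6970 - (9 - 311364) = -6970 - 1*(-311355) = -6970 + 311355 = 304385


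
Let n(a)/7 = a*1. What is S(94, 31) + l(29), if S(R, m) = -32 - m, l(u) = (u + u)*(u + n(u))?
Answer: 13393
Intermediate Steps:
n(a) = 7*a (n(a) = 7*(a*1) = 7*a)
l(u) = 16*u**2 (l(u) = (u + u)*(u + 7*u) = (2*u)*(8*u) = 16*u**2)
S(94, 31) + l(29) = (-32 - 1*31) + 16*29**2 = (-32 - 31) + 16*841 = -63 + 13456 = 13393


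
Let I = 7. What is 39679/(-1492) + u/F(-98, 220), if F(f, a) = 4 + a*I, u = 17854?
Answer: -1082069/71989 ≈ -15.031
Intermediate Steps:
F(f, a) = 4 + 7*a (F(f, a) = 4 + a*7 = 4 + 7*a)
39679/(-1492) + u/F(-98, 220) = 39679/(-1492) + 17854/(4 + 7*220) = 39679*(-1/1492) + 17854/(4 + 1540) = -39679/1492 + 17854/1544 = -39679/1492 + 17854*(1/1544) = -39679/1492 + 8927/772 = -1082069/71989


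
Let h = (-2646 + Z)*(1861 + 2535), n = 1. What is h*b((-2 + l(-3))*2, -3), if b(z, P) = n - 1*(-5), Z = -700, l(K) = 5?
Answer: -88254096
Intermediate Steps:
b(z, P) = 6 (b(z, P) = 1 - 1*(-5) = 1 + 5 = 6)
h = -14709016 (h = (-2646 - 700)*(1861 + 2535) = -3346*4396 = -14709016)
h*b((-2 + l(-3))*2, -3) = -14709016*6 = -88254096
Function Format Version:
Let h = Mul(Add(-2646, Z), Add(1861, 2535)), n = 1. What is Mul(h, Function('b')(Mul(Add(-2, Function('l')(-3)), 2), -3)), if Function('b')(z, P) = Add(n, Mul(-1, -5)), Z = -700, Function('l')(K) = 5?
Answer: -88254096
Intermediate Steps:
Function('b')(z, P) = 6 (Function('b')(z, P) = Add(1, Mul(-1, -5)) = Add(1, 5) = 6)
h = -14709016 (h = Mul(Add(-2646, -700), Add(1861, 2535)) = Mul(-3346, 4396) = -14709016)
Mul(h, Function('b')(Mul(Add(-2, Function('l')(-3)), 2), -3)) = Mul(-14709016, 6) = -88254096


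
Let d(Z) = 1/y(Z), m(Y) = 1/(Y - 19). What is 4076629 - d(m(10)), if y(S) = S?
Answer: 4076638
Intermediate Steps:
m(Y) = 1/(-19 + Y)
d(Z) = 1/Z
4076629 - d(m(10)) = 4076629 - 1/(1/(-19 + 10)) = 4076629 - 1/(1/(-9)) = 4076629 - 1/(-⅑) = 4076629 - 1*(-9) = 4076629 + 9 = 4076638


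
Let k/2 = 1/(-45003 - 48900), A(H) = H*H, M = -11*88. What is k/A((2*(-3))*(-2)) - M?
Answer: 6544663487/6761016 ≈ 968.00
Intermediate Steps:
M = -968
A(H) = H²
k = -2/93903 (k = 2/(-45003 - 48900) = 2/(-93903) = 2*(-1/93903) = -2/93903 ≈ -2.1299e-5)
k/A((2*(-3))*(-2)) - M = -2/(93903*(((2*(-3))*(-2))²)) - 1*(-968) = -2/(93903*((-6*(-2))²)) + 968 = -2/(93903*(12²)) + 968 = -2/93903/144 + 968 = -2/93903*1/144 + 968 = -1/6761016 + 968 = 6544663487/6761016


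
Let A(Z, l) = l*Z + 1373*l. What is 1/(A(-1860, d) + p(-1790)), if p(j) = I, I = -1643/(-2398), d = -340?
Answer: 2398/397062483 ≈ 6.0394e-6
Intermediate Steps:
A(Z, l) = 1373*l + Z*l (A(Z, l) = Z*l + 1373*l = 1373*l + Z*l)
I = 1643/2398 (I = -1643*(-1/2398) = 1643/2398 ≈ 0.68515)
p(j) = 1643/2398
1/(A(-1860, d) + p(-1790)) = 1/(-340*(1373 - 1860) + 1643/2398) = 1/(-340*(-487) + 1643/2398) = 1/(165580 + 1643/2398) = 1/(397062483/2398) = 2398/397062483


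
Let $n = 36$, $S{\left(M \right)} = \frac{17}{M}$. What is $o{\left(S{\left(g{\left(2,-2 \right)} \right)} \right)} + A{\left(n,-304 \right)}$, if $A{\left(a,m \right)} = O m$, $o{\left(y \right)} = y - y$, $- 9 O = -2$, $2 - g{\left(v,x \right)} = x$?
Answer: $- \frac{608}{9} \approx -67.556$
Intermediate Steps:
$g{\left(v,x \right)} = 2 - x$
$O = \frac{2}{9}$ ($O = \left(- \frac{1}{9}\right) \left(-2\right) = \frac{2}{9} \approx 0.22222$)
$o{\left(y \right)} = 0$
$A{\left(a,m \right)} = \frac{2 m}{9}$
$o{\left(S{\left(g{\left(2,-2 \right)} \right)} \right)} + A{\left(n,-304 \right)} = 0 + \frac{2}{9} \left(-304\right) = 0 - \frac{608}{9} = - \frac{608}{9}$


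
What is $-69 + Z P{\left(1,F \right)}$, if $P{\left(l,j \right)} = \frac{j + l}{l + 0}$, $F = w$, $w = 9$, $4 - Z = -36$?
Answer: $331$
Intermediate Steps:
$Z = 40$ ($Z = 4 - -36 = 4 + 36 = 40$)
$F = 9$
$P{\left(l,j \right)} = \frac{j + l}{l}$
$-69 + Z P{\left(1,F \right)} = -69 + 40 \frac{9 + 1}{1} = -69 + 40 \cdot 1 \cdot 10 = -69 + 40 \cdot 10 = -69 + 400 = 331$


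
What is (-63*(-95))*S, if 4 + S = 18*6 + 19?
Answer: 736155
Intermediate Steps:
S = 123 (S = -4 + (18*6 + 19) = -4 + (108 + 19) = -4 + 127 = 123)
(-63*(-95))*S = -63*(-95)*123 = 5985*123 = 736155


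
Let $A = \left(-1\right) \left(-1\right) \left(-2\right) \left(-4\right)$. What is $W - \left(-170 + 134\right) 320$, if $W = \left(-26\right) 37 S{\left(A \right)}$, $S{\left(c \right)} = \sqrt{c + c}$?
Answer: $7672$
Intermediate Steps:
$A = 8$ ($A = 1 \left(-2\right) \left(-4\right) = \left(-2\right) \left(-4\right) = 8$)
$S{\left(c \right)} = \sqrt{2} \sqrt{c}$ ($S{\left(c \right)} = \sqrt{2 c} = \sqrt{2} \sqrt{c}$)
$W = -3848$ ($W = \left(-26\right) 37 \sqrt{2} \sqrt{8} = - 962 \sqrt{2} \cdot 2 \sqrt{2} = \left(-962\right) 4 = -3848$)
$W - \left(-170 + 134\right) 320 = -3848 - \left(-170 + 134\right) 320 = -3848 - \left(-36\right) 320 = -3848 - -11520 = -3848 + 11520 = 7672$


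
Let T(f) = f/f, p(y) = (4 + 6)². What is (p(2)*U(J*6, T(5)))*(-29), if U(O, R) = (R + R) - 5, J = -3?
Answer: 8700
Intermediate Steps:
p(y) = 100 (p(y) = 10² = 100)
T(f) = 1
U(O, R) = -5 + 2*R (U(O, R) = 2*R - 5 = -5 + 2*R)
(p(2)*U(J*6, T(5)))*(-29) = (100*(-5 + 2*1))*(-29) = (100*(-5 + 2))*(-29) = (100*(-3))*(-29) = -300*(-29) = 8700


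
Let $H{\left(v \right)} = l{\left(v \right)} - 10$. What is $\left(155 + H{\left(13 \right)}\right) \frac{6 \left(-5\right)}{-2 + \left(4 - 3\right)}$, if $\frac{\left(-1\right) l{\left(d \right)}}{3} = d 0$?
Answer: $4350$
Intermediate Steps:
$l{\left(d \right)} = 0$ ($l{\left(d \right)} = - 3 d 0 = \left(-3\right) 0 = 0$)
$H{\left(v \right)} = -10$ ($H{\left(v \right)} = 0 - 10 = -10$)
$\left(155 + H{\left(13 \right)}\right) \frac{6 \left(-5\right)}{-2 + \left(4 - 3\right)} = \left(155 - 10\right) \frac{6 \left(-5\right)}{-2 + \left(4 - 3\right)} = 145 \left(- \frac{30}{-2 + 1}\right) = 145 \left(- \frac{30}{-1}\right) = 145 \left(\left(-30\right) \left(-1\right)\right) = 145 \cdot 30 = 4350$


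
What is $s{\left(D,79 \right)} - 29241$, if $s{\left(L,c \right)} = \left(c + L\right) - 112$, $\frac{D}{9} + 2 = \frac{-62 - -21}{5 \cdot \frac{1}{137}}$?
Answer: $- \frac{197013}{5} \approx -39403.0$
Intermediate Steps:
$D = - \frac{50643}{5}$ ($D = -18 + 9 \frac{-62 - -21}{5 \cdot \frac{1}{137}} = -18 + 9 \frac{-62 + 21}{5 \cdot \frac{1}{137}} = -18 + 9 \left(- \frac{41}{\frac{5}{137}}\right) = -18 + 9 \left(\left(-41\right) \frac{137}{5}\right) = -18 + 9 \left(- \frac{5617}{5}\right) = -18 - \frac{50553}{5} = - \frac{50643}{5} \approx -10129.0$)
$s{\left(L,c \right)} = -112 + L + c$ ($s{\left(L,c \right)} = \left(L + c\right) - 112 = -112 + L + c$)
$s{\left(D,79 \right)} - 29241 = \left(-112 - \frac{50643}{5} + 79\right) - 29241 = - \frac{50808}{5} - 29241 = - \frac{197013}{5}$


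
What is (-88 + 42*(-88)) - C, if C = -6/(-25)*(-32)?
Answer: -94408/25 ≈ -3776.3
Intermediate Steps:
C = -192/25 (C = -6*(-1/25)*(-32) = (6/25)*(-32) = -192/25 ≈ -7.6800)
(-88 + 42*(-88)) - C = (-88 + 42*(-88)) - 1*(-192/25) = (-88 - 3696) + 192/25 = -3784 + 192/25 = -94408/25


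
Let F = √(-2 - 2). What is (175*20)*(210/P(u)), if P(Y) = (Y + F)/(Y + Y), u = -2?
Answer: 735000 + 735000*I ≈ 7.35e+5 + 7.35e+5*I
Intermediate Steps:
F = 2*I (F = √(-4) = 2*I ≈ 2.0*I)
P(Y) = (Y + 2*I)/(2*Y) (P(Y) = (Y + 2*I)/(Y + Y) = (Y + 2*I)/((2*Y)) = (Y + 2*I)*(1/(2*Y)) = (Y + 2*I)/(2*Y))
(175*20)*(210/P(u)) = (175*20)*(210/(((I + (½)*(-2))/(-2)))) = 3500*(210/((-(I - 1)/2))) = 3500*(210/((-(-1 + I)/2))) = 3500*(210/(½ - I/2)) = 3500*(210*(2*(½ + I/2))) = 3500*(420*(½ + I/2)) = 1470000*(½ + I/2)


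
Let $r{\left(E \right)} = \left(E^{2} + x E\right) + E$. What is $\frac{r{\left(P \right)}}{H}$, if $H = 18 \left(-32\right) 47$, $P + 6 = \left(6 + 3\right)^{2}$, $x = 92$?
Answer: $- \frac{175}{376} \approx -0.46543$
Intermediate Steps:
$P = 75$ ($P = -6 + \left(6 + 3\right)^{2} = -6 + 9^{2} = -6 + 81 = 75$)
$r{\left(E \right)} = E^{2} + 93 E$ ($r{\left(E \right)} = \left(E^{2} + 92 E\right) + E = E^{2} + 93 E$)
$H = -27072$ ($H = \left(-576\right) 47 = -27072$)
$\frac{r{\left(P \right)}}{H} = \frac{75 \left(93 + 75\right)}{-27072} = 75 \cdot 168 \left(- \frac{1}{27072}\right) = 12600 \left(- \frac{1}{27072}\right) = - \frac{175}{376}$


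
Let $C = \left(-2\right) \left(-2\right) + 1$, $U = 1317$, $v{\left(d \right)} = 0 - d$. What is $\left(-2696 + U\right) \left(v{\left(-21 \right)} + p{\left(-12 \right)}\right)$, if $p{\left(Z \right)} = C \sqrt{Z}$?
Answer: $-28959 - 13790 i \sqrt{3} \approx -28959.0 - 23885.0 i$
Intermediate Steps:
$v{\left(d \right)} = - d$
$C = 5$ ($C = 4 + 1 = 5$)
$p{\left(Z \right)} = 5 \sqrt{Z}$
$\left(-2696 + U\right) \left(v{\left(-21 \right)} + p{\left(-12 \right)}\right) = \left(-2696 + 1317\right) \left(\left(-1\right) \left(-21\right) + 5 \sqrt{-12}\right) = - 1379 \left(21 + 5 \cdot 2 i \sqrt{3}\right) = - 1379 \left(21 + 10 i \sqrt{3}\right) = -28959 - 13790 i \sqrt{3}$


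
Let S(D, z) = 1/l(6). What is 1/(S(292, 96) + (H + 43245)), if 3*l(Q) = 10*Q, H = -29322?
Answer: 20/278461 ≈ 7.1823e-5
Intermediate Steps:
l(Q) = 10*Q/3 (l(Q) = (10*Q)/3 = 10*Q/3)
S(D, z) = 1/20 (S(D, z) = 1/((10/3)*6) = 1/20)
1/(S(292, 96) + (H + 43245)) = 1/(1/20 + (-29322 + 43245)) = 1/(1/20 + 13923) = 1/(278461/20) = 20/278461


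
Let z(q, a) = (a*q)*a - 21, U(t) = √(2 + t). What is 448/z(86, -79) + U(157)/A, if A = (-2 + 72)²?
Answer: 448/536705 + √159/4900 ≈ 0.0034081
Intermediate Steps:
z(q, a) = -21 + q*a² (z(q, a) = q*a² - 21 = -21 + q*a²)
A = 4900 (A = 70² = 4900)
448/z(86, -79) + U(157)/A = 448/(-21 + 86*(-79)²) + √(2 + 157)/4900 = 448/(-21 + 86*6241) + √159*(1/4900) = 448/(-21 + 536726) + √159/4900 = 448/536705 + √159/4900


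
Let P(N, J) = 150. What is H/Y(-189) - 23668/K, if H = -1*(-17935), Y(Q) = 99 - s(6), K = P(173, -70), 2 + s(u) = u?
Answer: 44179/1425 ≈ 31.003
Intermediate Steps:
s(u) = -2 + u
K = 150
Y(Q) = 95 (Y(Q) = 99 - (-2 + 6) = 99 - 1*4 = 99 - 4 = 95)
H = 17935
H/Y(-189) - 23668/K = 17935/95 - 23668/150 = 17935*(1/95) - 23668*1/150 = 3587/19 - 11834/75 = 44179/1425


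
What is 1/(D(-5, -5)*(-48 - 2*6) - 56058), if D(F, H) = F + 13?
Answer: -1/56538 ≈ -1.7687e-5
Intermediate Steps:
D(F, H) = 13 + F
1/(D(-5, -5)*(-48 - 2*6) - 56058) = 1/((13 - 5)*(-48 - 2*6) - 56058) = 1/(8*(-48 - 12) - 56058) = 1/(8*(-60) - 56058) = 1/(-480 - 56058) = 1/(-56538) = -1/56538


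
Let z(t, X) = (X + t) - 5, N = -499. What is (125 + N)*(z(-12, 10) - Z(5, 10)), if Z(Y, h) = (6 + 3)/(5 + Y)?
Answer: 14773/5 ≈ 2954.6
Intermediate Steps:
z(t, X) = -5 + X + t
Z(Y, h) = 9/(5 + Y)
(125 + N)*(z(-12, 10) - Z(5, 10)) = (125 - 499)*((-5 + 10 - 12) - 9/(5 + 5)) = -374*(-7 - 9/10) = -374*(-79/10) = 14773/5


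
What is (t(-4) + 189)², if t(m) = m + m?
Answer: 32761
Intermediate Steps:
t(m) = 2*m
(t(-4) + 189)² = (2*(-4) + 189)² = (-8 + 189)² = 181² = 32761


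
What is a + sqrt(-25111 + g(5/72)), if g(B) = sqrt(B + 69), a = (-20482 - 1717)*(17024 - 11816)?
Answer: -115612392 + I*sqrt(903996 - 3*sqrt(9946))/6 ≈ -1.1561e+8 + 158.44*I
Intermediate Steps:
a = -115612392 (a = -22199*5208 = -115612392)
g(B) = sqrt(69 + B)
a + sqrt(-25111 + g(5/72)) = -115612392 + sqrt(-25111 + sqrt(69 + 5/72)) = -115612392 + sqrt(-25111 + sqrt(4973/72)) = -115612392 + sqrt(-25111 + sqrt(9946)/12)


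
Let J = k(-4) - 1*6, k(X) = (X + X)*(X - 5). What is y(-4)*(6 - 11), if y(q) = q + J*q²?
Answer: -5260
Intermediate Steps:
k(X) = 2*X*(-5 + X) (k(X) = (2*X)*(-5 + X) = 2*X*(-5 + X))
J = 66 (J = 2*(-4)*(-5 - 4) - 1*6 = 2*(-4)*(-9) - 6 = 72 - 6 = 66)
y(q) = q + 66*q²
y(-4)*(6 - 11) = (-4*(1 + 66*(-4)))*(6 - 11) = -4*(1 - 264)*(-5) = -4*(-263)*(-5) = 1052*(-5) = -5260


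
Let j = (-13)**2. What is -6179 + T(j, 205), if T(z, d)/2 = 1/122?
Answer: -376918/61 ≈ -6179.0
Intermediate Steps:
j = 169
T(z, d) = 1/61 (T(z, d) = 2/122 = 2*(1/122) = 1/61)
-6179 + T(j, 205) = -6179 + 1/61 = -376918/61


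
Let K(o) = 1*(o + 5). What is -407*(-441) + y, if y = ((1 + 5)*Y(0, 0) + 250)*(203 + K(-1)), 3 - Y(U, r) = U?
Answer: 234963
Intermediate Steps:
K(o) = 5 + o (K(o) = 1*(5 + o) = 5 + o)
Y(U, r) = 3 - U
y = 55476 (y = ((1 + 5)*(3 - 1*0) + 250)*(203 + (5 - 1)) = (6*(3 + 0) + 250)*(203 + 4) = (6*3 + 250)*207 = (18 + 250)*207 = 268*207 = 55476)
-407*(-441) + y = -407*(-441) + 55476 = 179487 + 55476 = 234963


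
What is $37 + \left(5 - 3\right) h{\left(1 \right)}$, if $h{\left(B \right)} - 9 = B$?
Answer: $57$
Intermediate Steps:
$h{\left(B \right)} = 9 + B$
$37 + \left(5 - 3\right) h{\left(1 \right)} = 37 + \left(5 - 3\right) \left(9 + 1\right) = 37 + \left(5 - 3\right) 10 = 37 + 2 \cdot 10 = 37 + 20 = 57$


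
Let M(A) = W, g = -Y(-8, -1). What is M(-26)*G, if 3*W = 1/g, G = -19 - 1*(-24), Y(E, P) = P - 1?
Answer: 5/6 ≈ 0.83333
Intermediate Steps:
Y(E, P) = -1 + P
g = 2 (g = -(-1 - 1) = -1*(-2) = 2)
G = 5 (G = -19 + 24 = 5)
W = 1/6 (W = (1/3)/2 = (1/3)*(1/2) = 1/6 ≈ 0.16667)
M(A) = 1/6
M(-26)*G = (1/6)*5 = 5/6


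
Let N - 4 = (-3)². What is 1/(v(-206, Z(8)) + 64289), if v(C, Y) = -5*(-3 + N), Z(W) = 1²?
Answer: 1/64239 ≈ 1.5567e-5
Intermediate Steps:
N = 13 (N = 4 + (-3)² = 4 + 9 = 13)
Z(W) = 1
v(C, Y) = -50 (v(C, Y) = -5*(-3 + 13) = -5*10 = -50)
1/(v(-206, Z(8)) + 64289) = 1/(-50 + 64289) = 1/64239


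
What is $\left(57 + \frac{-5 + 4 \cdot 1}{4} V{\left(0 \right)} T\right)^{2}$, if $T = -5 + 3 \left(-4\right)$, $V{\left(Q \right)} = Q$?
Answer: $3249$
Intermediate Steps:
$T = -17$ ($T = -5 - 12 = -17$)
$\left(57 + \frac{-5 + 4 \cdot 1}{4} V{\left(0 \right)} T\right)^{2} = \left(57 + \frac{-5 + 4 \cdot 1}{4} \cdot 0 \left(-17\right)\right)^{2} = \left(57 + \left(-5 + 4\right) \frac{1}{4} \cdot 0 \left(-17\right)\right)^{2} = \left(57 + \left(-1\right) \frac{1}{4} \cdot 0 \left(-17\right)\right)^{2} = \left(57 + \left(- \frac{1}{4}\right) 0 \left(-17\right)\right)^{2} = \left(57 + 0 \left(-17\right)\right)^{2} = \left(57 + 0\right)^{2} = 57^{2} = 3249$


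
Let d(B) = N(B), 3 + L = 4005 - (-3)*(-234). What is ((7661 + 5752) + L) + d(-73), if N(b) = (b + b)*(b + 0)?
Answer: 27371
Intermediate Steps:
L = 3300 (L = -3 + (4005 - (-3)*(-234)) = -3 + (4005 - 1*702) = -3 + (4005 - 702) = -3 + 3303 = 3300)
N(b) = 2*b² (N(b) = (2*b)*b = 2*b²)
d(B) = 2*B²
((7661 + 5752) + L) + d(-73) = ((7661 + 5752) + 3300) + 2*(-73)² = (13413 + 3300) + 2*5329 = 16713 + 10658 = 27371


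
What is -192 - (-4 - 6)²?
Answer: -292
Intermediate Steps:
-192 - (-4 - 6)² = -192 - 1*(-10)² = -192 - 1*100 = -192 - 100 = -292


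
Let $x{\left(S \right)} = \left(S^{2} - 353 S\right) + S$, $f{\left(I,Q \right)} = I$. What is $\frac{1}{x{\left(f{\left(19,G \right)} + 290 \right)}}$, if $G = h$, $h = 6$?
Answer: $- \frac{1}{13287} \approx -7.5262 \cdot 10^{-5}$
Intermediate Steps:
$G = 6$
$x{\left(S \right)} = S^{2} - 352 S$
$\frac{1}{x{\left(f{\left(19,G \right)} + 290 \right)}} = \frac{1}{\left(19 + 290\right) \left(-352 + \left(19 + 290\right)\right)} = \frac{1}{309 \left(-352 + 309\right)} = \frac{1}{309 \left(-43\right)} = \frac{1}{-13287} = - \frac{1}{13287}$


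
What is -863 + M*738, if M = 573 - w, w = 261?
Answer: 229393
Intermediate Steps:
M = 312 (M = 573 - 1*261 = 573 - 261 = 312)
-863 + M*738 = -863 + 312*738 = -863 + 230256 = 229393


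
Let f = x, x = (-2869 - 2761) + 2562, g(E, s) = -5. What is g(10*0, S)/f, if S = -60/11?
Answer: 5/3068 ≈ 0.0016297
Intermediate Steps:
S = -60/11 (S = -60*1/11 = -60/11 ≈ -5.4545)
x = -3068 (x = -5630 + 2562 = -3068)
f = -3068
g(10*0, S)/f = -5/(-3068) = -5*(-1/3068) = 5/3068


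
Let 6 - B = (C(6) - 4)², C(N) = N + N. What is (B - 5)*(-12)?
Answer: 756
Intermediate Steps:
C(N) = 2*N
B = -58 (B = 6 - (2*6 - 4)² = 6 - (12 - 4)² = 6 - 1*8² = 6 - 1*64 = 6 - 64 = -58)
(B - 5)*(-12) = (-58 - 5)*(-12) = -63*(-12) = 756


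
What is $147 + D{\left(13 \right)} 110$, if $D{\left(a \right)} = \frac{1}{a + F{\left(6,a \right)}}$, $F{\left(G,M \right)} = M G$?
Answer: $\frac{13487}{91} \approx 148.21$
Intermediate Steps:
$F{\left(G,M \right)} = G M$
$D{\left(a \right)} = \frac{1}{7 a}$ ($D{\left(a \right)} = \frac{1}{a + 6 a} = \frac{1}{7 a}$)
$147 + D{\left(13 \right)} 110 = 147 + \frac{1}{7 \cdot 13} \cdot 110 = 147 + \frac{1}{7} \cdot \frac{1}{13} \cdot 110 = 147 + \frac{1}{91} \cdot 110 = 147 + \frac{110}{91} = \frac{13487}{91}$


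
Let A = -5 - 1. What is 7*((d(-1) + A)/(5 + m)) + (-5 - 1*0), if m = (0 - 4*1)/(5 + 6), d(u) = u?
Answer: -794/51 ≈ -15.569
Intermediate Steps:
m = -4/11 (m = (0 - 4)/11 = -4*1/11 = -4/11 ≈ -0.36364)
A = -6
7*((d(-1) + A)/(5 + m)) + (-5 - 1*0) = 7*((-1 - 6)/(5 - 4/11)) + (-5 - 1*0) = 7*(-7/51/11) + (-5 + 0) = 7*(-7*11/51) - 5 = 7*(-77/51) - 5 = -539/51 - 5 = -794/51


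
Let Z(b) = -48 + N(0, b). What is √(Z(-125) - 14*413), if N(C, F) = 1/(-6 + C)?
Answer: I*√209886/6 ≈ 76.355*I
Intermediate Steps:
Z(b) = -289/6 (Z(b) = -48 + 1/(-6 + 0) = -48 + 1/(-6) = -48 - ⅙ = -289/6)
√(Z(-125) - 14*413) = √(-289/6 - 14*413) = √(-289/6 - 5782) = √(-34981/6) = I*√209886/6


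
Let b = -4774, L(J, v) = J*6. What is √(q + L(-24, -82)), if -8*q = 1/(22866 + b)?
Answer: I*√188536596310/36184 ≈ 12.0*I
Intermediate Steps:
L(J, v) = 6*J
q = -1/144736 (q = -1/(8*(22866 - 4774)) = -⅛/18092 = -⅛*1/18092 = -1/144736 ≈ -6.9091e-6)
√(q + L(-24, -82)) = √(-1/144736 + 6*(-24)) = √(-1/144736 - 144) = √(-20841985/144736) = I*√188536596310/36184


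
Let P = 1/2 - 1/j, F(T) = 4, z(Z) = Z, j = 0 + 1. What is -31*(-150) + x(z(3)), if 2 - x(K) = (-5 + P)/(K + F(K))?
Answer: 65139/14 ≈ 4652.8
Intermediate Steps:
j = 1
P = -1/2 (P = 1/2 - 1/1 = 1*(1/2) - 1*1 = 1/2 - 1 = -1/2 ≈ -0.50000)
x(K) = 2 + 11/(2*(4 + K)) (x(K) = 2 - (-5 - 1/2)/(K + 4) = 2 - (-11)/(2*(4 + K)) = 2 + 11/(2*(4 + K)))
-31*(-150) + x(z(3)) = -31*(-150) + (27 + 4*3)/(2*(4 + 3)) = 4650 + (1/2)*(27 + 12)/7 = 4650 + (1/2)*(1/7)*39 = 4650 + 39/14 = 65139/14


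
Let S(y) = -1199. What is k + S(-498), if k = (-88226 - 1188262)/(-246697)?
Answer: -294513215/246697 ≈ -1193.8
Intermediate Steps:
k = 1276488/246697 (k = -1276488*(-1/246697) = 1276488/246697 ≈ 5.1743)
k + S(-498) = 1276488/246697 - 1199 = -294513215/246697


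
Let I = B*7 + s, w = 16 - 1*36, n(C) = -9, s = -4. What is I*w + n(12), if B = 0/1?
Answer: 71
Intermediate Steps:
B = 0 (B = 0*1 = 0)
w = -20 (w = 16 - 36 = -20)
I = -4 (I = 0*7 - 4 = 0 - 4 = -4)
I*w + n(12) = -4*(-20) - 9 = 80 - 9 = 71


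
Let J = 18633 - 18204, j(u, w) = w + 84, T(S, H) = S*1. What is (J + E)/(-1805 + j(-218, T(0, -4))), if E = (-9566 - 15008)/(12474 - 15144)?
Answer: -585002/2297535 ≈ -0.25462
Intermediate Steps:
T(S, H) = S
j(u, w) = 84 + w
J = 429
E = 12287/1335 (E = -24574/(-2670) = -24574*(-1/2670) = 12287/1335 ≈ 9.2038)
(J + E)/(-1805 + j(-218, T(0, -4))) = (429 + 12287/1335)/(-1805 + (84 + 0)) = 585002/(1335*(-1805 + 84)) = (585002/1335)/(-1721) = (585002/1335)*(-1/1721) = -585002/2297535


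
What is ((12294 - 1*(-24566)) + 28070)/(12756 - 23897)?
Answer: -64930/11141 ≈ -5.8280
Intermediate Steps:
((12294 - 1*(-24566)) + 28070)/(12756 - 23897) = ((12294 + 24566) + 28070)/(-11141) = (36860 + 28070)*(-1/11141) = 64930*(-1/11141) = -64930/11141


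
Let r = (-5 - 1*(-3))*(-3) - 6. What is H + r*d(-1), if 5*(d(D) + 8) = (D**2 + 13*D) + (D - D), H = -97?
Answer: -97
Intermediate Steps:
d(D) = -8 + D**2/5 + 13*D/5 (d(D) = -8 + ((D**2 + 13*D) + (D - D))/5 = -8 + ((D**2 + 13*D) + 0)/5 = -8 + (D**2 + 13*D)/5 = -8 + (D**2/5 + 13*D/5) = -8 + D**2/5 + 13*D/5)
r = 0 (r = (-5 + 3)*(-3) - 6 = -2*(-3) - 6 = 6 - 6 = 0)
H + r*d(-1) = -97 + 0*(-8 + (1/5)*(-1)**2 + (13/5)*(-1)) = -97 + 0*(-8 + (1/5)*1 - 13/5) = -97 + 0*(-8 + 1/5 - 13/5) = -97 + 0*(-52/5) = -97 + 0 = -97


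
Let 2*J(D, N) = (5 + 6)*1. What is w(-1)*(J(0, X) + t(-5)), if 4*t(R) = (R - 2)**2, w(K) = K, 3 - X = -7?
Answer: -71/4 ≈ -17.750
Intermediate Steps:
X = 10 (X = 3 - 1*(-7) = 3 + 7 = 10)
J(D, N) = 11/2 (J(D, N) = ((5 + 6)*1)/2 = (11*1)/2 = (1/2)*11 = 11/2)
t(R) = (-2 + R)**2/4 (t(R) = (R - 2)**2/4 = (-2 + R)**2/4)
w(-1)*(J(0, X) + t(-5)) = -(11/2 + (-2 - 5)**2/4) = -(11/2 + (1/4)*(-7)**2) = -(11/2 + (1/4)*49) = -(11/2 + 49/4) = -1*71/4 = -71/4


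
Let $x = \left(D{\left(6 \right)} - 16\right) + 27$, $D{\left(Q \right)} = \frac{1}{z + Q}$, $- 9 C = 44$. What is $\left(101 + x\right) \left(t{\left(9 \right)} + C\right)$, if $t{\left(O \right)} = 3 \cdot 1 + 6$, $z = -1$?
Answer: $\frac{6919}{15} \approx 461.27$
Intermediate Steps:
$C = - \frac{44}{9}$ ($C = \left(- \frac{1}{9}\right) 44 = - \frac{44}{9} \approx -4.8889$)
$t{\left(O \right)} = 9$ ($t{\left(O \right)} = 3 + 6 = 9$)
$D{\left(Q \right)} = \frac{1}{-1 + Q}$
$x = \frac{56}{5}$ ($x = \left(\frac{1}{-1 + 6} - 16\right) + 27 = \left(\frac{1}{5} - 16\right) + 27 = - \frac{79}{5} + 27 = \frac{56}{5} \approx 11.2$)
$\left(101 + x\right) \left(t{\left(9 \right)} + C\right) = \left(101 + \frac{56}{5}\right) \left(9 - \frac{44}{9}\right) = \frac{561}{5} \cdot \frac{37}{9} = \frac{6919}{15}$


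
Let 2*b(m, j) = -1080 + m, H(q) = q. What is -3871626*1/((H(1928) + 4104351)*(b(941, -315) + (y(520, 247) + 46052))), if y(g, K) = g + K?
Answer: -7743252/383932980221 ≈ -2.0168e-5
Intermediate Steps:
b(m, j) = -540 + m/2 (b(m, j) = (-1080 + m)/2 = -540 + m/2)
y(g, K) = K + g
-3871626*1/((H(1928) + 4104351)*(b(941, -315) + (y(520, 247) + 46052))) = -3871626*1/((1928 + 4104351)*((-540 + (1/2)*941) + ((247 + 520) + 46052))) = -3871626*1/(4106279*((-540 + 941/2) + (767 + 46052))) = -3871626*1/(4106279*(-139/2 + 46819)) = -3871626/(4106279*(93499/2)) = -3871626/383932980221/2 = -3871626*2/383932980221 = -7743252/383932980221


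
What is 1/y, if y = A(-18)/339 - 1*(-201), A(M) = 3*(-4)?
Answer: 113/22709 ≈ 0.0049760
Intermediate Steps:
A(M) = -12
y = 22709/113 (y = -12/339 - 1*(-201) = -12*1/339 + 201 = -4/113 + 201 = 22709/113 ≈ 200.96)
1/y = 1/(22709/113) = 113/22709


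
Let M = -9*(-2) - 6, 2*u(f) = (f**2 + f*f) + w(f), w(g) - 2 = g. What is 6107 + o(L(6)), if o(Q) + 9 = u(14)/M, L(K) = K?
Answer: 6115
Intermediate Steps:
w(g) = 2 + g
u(f) = 1 + f**2 + f/2 (u(f) = ((f**2 + f*f) + (2 + f))/2 = ((f**2 + f**2) + (2 + f))/2 = (2*f**2 + (2 + f))/2 = (2 + f + 2*f**2)/2 = 1 + f**2 + f/2)
M = 12 (M = -3*(-6) - 6 = 18 - 6 = 12)
o(Q) = 8 (o(Q) = -9 + (1 + 14**2 + (1/2)*14)/12 = -9 + (1 + 196 + 7)*(1/12) = -9 + 204*(1/12) = -9 + 17 = 8)
6107 + o(L(6)) = 6107 + 8 = 6115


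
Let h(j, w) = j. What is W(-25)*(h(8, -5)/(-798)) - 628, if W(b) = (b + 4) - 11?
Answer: -250444/399 ≈ -627.68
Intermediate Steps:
W(b) = -7 + b (W(b) = (4 + b) - 11 = -7 + b)
W(-25)*(h(8, -5)/(-798)) - 628 = (-7 - 25)*(8/(-798)) - 628 = -256*(-1)/798 - 628 = -32*(-4/399) - 628 = 128/399 - 628 = -250444/399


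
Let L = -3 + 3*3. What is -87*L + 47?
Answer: -475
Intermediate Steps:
L = 6 (L = -3 + 9 = 6)
-87*L + 47 = -87*6 + 47 = -522 + 47 = -475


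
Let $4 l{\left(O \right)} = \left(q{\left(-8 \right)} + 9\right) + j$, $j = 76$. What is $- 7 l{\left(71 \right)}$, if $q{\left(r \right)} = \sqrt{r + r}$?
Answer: $- \frac{595}{4} - 7 i \approx -148.75 - 7.0 i$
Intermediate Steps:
$q{\left(r \right)} = \sqrt{2} \sqrt{r}$ ($q{\left(r \right)} = \sqrt{2 r} = \sqrt{2} \sqrt{r}$)
$l{\left(O \right)} = \frac{85}{4} + i$ ($l{\left(O \right)} = \frac{\left(\sqrt{2} \sqrt{-8} + 9\right) + 76}{4} = \frac{\left(\sqrt{2} \cdot 2 i \sqrt{2} + 9\right) + 76}{4} = \frac{\left(4 i + 9\right) + 76}{4} = \frac{\left(9 + 4 i\right) + 76}{4} = \frac{85 + 4 i}{4} = \frac{85}{4} + i$)
$- 7 l{\left(71 \right)} = - 7 \left(\frac{85}{4} + i\right) = - \frac{595}{4} - 7 i$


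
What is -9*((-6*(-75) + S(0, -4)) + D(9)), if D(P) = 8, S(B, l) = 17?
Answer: -4275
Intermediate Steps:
-9*((-6*(-75) + S(0, -4)) + D(9)) = -9*((-6*(-75) + 17) + 8) = -9*((450 + 17) + 8) = -9*(467 + 8) = -9*475 = -4275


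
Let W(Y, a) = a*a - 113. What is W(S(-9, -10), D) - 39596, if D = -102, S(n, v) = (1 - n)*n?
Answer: -29305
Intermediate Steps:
S(n, v) = n*(1 - n)
W(Y, a) = -113 + a**2 (W(Y, a) = a**2 - 113 = -113 + a**2)
W(S(-9, -10), D) - 39596 = (-113 + (-102)**2) - 39596 = (-113 + 10404) - 39596 = 10291 - 39596 = -29305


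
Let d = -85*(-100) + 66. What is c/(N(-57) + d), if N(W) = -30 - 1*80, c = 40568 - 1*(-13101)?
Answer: 7667/1208 ≈ 6.3469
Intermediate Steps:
c = 53669 (c = 40568 + 13101 = 53669)
N(W) = -110 (N(W) = -30 - 80 = -110)
d = 8566 (d = 8500 + 66 = 8566)
c/(N(-57) + d) = 53669/(-110 + 8566) = 53669/8456 = 53669*(1/8456) = 7667/1208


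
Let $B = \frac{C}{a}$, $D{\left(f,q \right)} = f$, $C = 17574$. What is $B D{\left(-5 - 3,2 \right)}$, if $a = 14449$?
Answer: $- \frac{140592}{14449} \approx -9.7302$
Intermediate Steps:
$B = \frac{17574}{14449} \approx 1.2163$
$B D{\left(-5 - 3,2 \right)} = \frac{17574 \left(-5 - 3\right)}{14449} = \frac{17574}{14449} \left(-8\right) = - \frac{140592}{14449}$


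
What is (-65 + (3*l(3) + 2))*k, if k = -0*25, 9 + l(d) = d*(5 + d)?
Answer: 0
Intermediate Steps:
l(d) = -9 + d*(5 + d)
k = 0 (k = -1*0 = 0)
(-65 + (3*l(3) + 2))*k = (-65 + (3*(-9 + 3² + 5*3) + 2))*0 = (-65 + (3*(-9 + 9 + 15) + 2))*0 = (-65 + (3*15 + 2))*0 = (-65 + (45 + 2))*0 = (-65 + 47)*0 = -18*0 = 0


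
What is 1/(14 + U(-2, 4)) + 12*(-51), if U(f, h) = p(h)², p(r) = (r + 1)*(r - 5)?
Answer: -23867/39 ≈ -611.97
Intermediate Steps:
p(r) = (1 + r)*(-5 + r)
U(f, h) = (-5 + h² - 4*h)²
1/(14 + U(-2, 4)) + 12*(-51) = 1/(14 + (5 - 1*4² + 4*4)²) + 12*(-51) = 1/(14 + (5 - 1*16 + 16)²) - 612 = 1/(14 + (5 - 16 + 16)²) - 612 = 1/(14 + 5²) - 612 = 1/(14 + 25) - 612 = 1/39 - 612 = -23867/39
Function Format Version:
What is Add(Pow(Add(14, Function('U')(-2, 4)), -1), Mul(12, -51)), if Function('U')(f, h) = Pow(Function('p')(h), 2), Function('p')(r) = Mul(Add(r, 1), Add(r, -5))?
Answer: Rational(-23867, 39) ≈ -611.97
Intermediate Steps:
Function('p')(r) = Mul(Add(1, r), Add(-5, r))
Function('U')(f, h) = Pow(Add(-5, Pow(h, 2), Mul(-4, h)), 2)
Add(Pow(Add(14, Function('U')(-2, 4)), -1), Mul(12, -51)) = Add(Pow(Add(14, Pow(Add(5, Mul(-1, Pow(4, 2)), Mul(4, 4)), 2)), -1), Mul(12, -51)) = Add(Pow(Add(14, Pow(Add(5, Mul(-1, 16), 16), 2)), -1), -612) = Add(Pow(Add(14, Pow(Add(5, -16, 16), 2)), -1), -612) = Add(Pow(Add(14, Pow(5, 2)), -1), -612) = Add(Pow(Add(14, 25), -1), -612) = Add(Pow(39, -1), -612) = Add(Rational(1, 39), -612) = Rational(-23867, 39)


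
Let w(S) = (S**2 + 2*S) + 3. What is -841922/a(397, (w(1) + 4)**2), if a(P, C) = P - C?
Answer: -841922/297 ≈ -2834.8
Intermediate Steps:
w(S) = 3 + S**2 + 2*S
-841922/a(397, (w(1) + 4)**2) = -841922/(397 - ((3 + 1**2 + 2*1) + 4)**2) = -841922/(397 - ((3 + 1 + 2) + 4)**2) = -841922/(397 - (6 + 4)**2) = -841922/(397 - 1*10**2) = -841922/(397 - 1*100) = -841922/(397 - 100) = -841922/297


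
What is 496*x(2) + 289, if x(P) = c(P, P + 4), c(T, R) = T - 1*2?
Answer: 289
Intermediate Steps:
c(T, R) = -2 + T (c(T, R) = T - 2 = -2 + T)
x(P) = -2 + P
496*x(2) + 289 = 496*(-2 + 2) + 289 = 496*0 + 289 = 0 + 289 = 289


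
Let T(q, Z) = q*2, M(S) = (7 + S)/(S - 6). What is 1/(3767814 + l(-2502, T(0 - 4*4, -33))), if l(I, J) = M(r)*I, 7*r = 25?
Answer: 17/64237986 ≈ 2.6464e-7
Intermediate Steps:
r = 25/7 (r = (1/7)*25 = 25/7 ≈ 3.5714)
M(S) = (7 + S)/(-6 + S)
T(q, Z) = 2*q
l(I, J) = -74*I/17 (l(I, J) = ((7 + 25/7)/(-6 + 25/7))*I = ((74/7)/(-17/7))*I = (-7/17*74/7)*I = -74*I/17)
1/(3767814 + l(-2502, T(0 - 4*4, -33))) = 1/(3767814 - 74/17*(-2502)) = 1/(3767814 + 185148/17) = 1/(64237986/17) = 17/64237986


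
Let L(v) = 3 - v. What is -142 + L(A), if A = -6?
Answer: -133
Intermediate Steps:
-142 + L(A) = -142 + (3 - 1*(-6)) = -142 + (3 + 6) = -142 + 9 = -133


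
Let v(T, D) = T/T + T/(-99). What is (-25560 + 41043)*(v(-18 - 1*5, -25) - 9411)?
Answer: -4807817287/33 ≈ -1.4569e+8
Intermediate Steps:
v(T, D) = 1 - T/99 (v(T, D) = 1 + T*(-1/99) = 1 - T/99)
(-25560 + 41043)*(v(-18 - 1*5, -25) - 9411) = (-25560 + 41043)*((1 - (-18 - 1*5)/99) - 9411) = 15483*((1 - (-18 - 5)/99) - 9411) = 15483*((1 - 1/99*(-23)) - 9411) = 15483*((1 + 23/99) - 9411) = 15483*(122/99 - 9411) = 15483*(-931567/99) = -4807817287/33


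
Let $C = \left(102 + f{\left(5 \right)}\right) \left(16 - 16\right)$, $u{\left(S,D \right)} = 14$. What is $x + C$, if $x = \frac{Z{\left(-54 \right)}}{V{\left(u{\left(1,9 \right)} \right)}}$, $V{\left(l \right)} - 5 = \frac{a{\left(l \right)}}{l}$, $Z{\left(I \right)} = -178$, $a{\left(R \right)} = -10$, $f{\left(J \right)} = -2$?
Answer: $- \frac{623}{15} \approx -41.533$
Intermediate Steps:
$V{\left(l \right)} = 5 - \frac{10}{l}$
$C = 0$ ($C = \left(102 - 2\right) \left(16 - 16\right) = 100 \left(16 - 16\right) = 100 \cdot 0 = 0$)
$x = - \frac{623}{15}$ ($x = - \frac{178}{5 - \frac{10}{14}} = - \frac{178}{5 - \frac{5}{7}} = - \frac{178}{\frac{30}{7}} = \left(-178\right) \frac{7}{30} = - \frac{623}{15} \approx -41.533$)
$x + C = - \frac{623}{15} + 0 = - \frac{623}{15}$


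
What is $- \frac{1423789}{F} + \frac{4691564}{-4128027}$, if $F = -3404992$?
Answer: $- \frac{10097298453185}{14055898910784} \approx -0.71837$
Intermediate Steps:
$- \frac{1423789}{F} + \frac{4691564}{-4128027} = - \frac{1423789}{-3404992} + \frac{4691564}{-4128027} = \left(-1423789\right) \left(- \frac{1}{3404992}\right) + 4691564 \left(- \frac{1}{4128027}\right) = \frac{1423789}{3404992} - \frac{4691564}{4128027} = - \frac{10097298453185}{14055898910784}$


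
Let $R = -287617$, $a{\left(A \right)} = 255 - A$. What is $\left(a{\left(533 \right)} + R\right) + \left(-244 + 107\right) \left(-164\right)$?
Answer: $-265427$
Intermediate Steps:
$\left(a{\left(533 \right)} + R\right) + \left(-244 + 107\right) \left(-164\right) = \left(\left(255 - 533\right) - 287617\right) + \left(-244 + 107\right) \left(-164\right) = \left(\left(255 - 533\right) - 287617\right) - -22468 = \left(-278 - 287617\right) + 22468 = -287895 + 22468 = -265427$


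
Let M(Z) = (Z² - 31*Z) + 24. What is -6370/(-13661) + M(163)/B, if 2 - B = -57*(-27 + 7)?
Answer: -143504440/7773109 ≈ -18.462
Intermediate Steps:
M(Z) = 24 + Z² - 31*Z
B = -1138 (B = 2 - (-57)*(-27 + 7) = 2 - (-57)*(-20) = 2 - 1*1140 = 2 - 1140 = -1138)
-6370/(-13661) + M(163)/B = -6370/(-13661) + (24 + 163² - 31*163)/(-1138) = -6370*(-1/13661) + (24 + 26569 - 5053)*(-1/1138) = 6370/13661 + 21540*(-1/1138) = 6370/13661 - 10770/569 = -143504440/7773109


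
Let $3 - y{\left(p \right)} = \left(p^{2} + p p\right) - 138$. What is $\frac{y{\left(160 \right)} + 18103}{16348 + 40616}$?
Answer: $- \frac{8239}{14241} \approx -0.57854$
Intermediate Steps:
$y{\left(p \right)} = 141 - 2 p^{2}$ ($y{\left(p \right)} = 3 - \left(\left(p^{2} + p p\right) - 138\right) = 3 - \left(\left(p^{2} + p^{2}\right) - 138\right) = 3 - \left(2 p^{2} - 138\right) = 3 - \left(-138 + 2 p^{2}\right) = 141 - 2 p^{2}$)
$\frac{y{\left(160 \right)} + 18103}{16348 + 40616} = \frac{\left(141 - 2 \cdot 160^{2}\right) + 18103}{16348 + 40616} = \frac{\left(141 - 51200\right) + 18103}{56964} = \left(\left(141 - 51200\right) + 18103\right) \frac{1}{56964} = \left(-51059 + 18103\right) \frac{1}{56964} = \left(-32956\right) \frac{1}{56964} = - \frac{8239}{14241}$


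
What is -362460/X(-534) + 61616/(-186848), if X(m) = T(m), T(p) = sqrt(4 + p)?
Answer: -3851/11678 + 36246*I*sqrt(530)/53 ≈ -0.32977 + 15744.0*I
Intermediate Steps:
X(m) = sqrt(4 + m)
-362460/X(-534) + 61616/(-186848) = -362460/sqrt(4 - 534) + 61616/(-186848) = -362460*(-I*sqrt(530)/530) + 61616*(-1/186848) = -362460*(-I*sqrt(530)/530) - 3851/11678 = -(-36246)*I*sqrt(530)/53 - 3851/11678 = 36246*I*sqrt(530)/53 - 3851/11678 = -3851/11678 + 36246*I*sqrt(530)/53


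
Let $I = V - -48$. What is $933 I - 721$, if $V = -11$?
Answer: $33800$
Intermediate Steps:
$I = 37$ ($I = -11 - -48 = -11 + 48 = 37$)
$933 I - 721 = 933 \cdot 37 - 721 = 34521 - 721 = 33800$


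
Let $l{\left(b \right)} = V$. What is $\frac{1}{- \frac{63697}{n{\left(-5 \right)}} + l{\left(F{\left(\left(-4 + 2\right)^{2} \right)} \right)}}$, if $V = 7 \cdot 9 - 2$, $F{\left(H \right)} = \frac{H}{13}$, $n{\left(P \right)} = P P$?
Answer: $- \frac{25}{62172} \approx -0.00040211$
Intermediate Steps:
$n{\left(P \right)} = P^{2}$
$F{\left(H \right)} = \frac{H}{13}$ ($F{\left(H \right)} = H \frac{1}{13} = \frac{H}{13}$)
$V = 61$ ($V = 63 - 2 = 61$)
$l{\left(b \right)} = 61$
$\frac{1}{- \frac{63697}{n{\left(-5 \right)}} + l{\left(F{\left(\left(-4 + 2\right)^{2} \right)} \right)}} = \frac{1}{- \frac{63697}{\left(-5\right)^{2}} + 61} = \frac{1}{- \frac{63697}{25} + 61} = \frac{1}{- \frac{62172}{25}} = - \frac{25}{62172}$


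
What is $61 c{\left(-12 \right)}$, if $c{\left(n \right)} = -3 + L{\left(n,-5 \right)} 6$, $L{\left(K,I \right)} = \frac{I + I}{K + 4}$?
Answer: $\frac{549}{2} \approx 274.5$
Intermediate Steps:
$L{\left(K,I \right)} = \frac{2 I}{4 + K}$
$c{\left(n \right)} = -3 - \frac{60}{4 + n}$ ($c{\left(n \right)} = -3 + 2 \left(-5\right) \frac{1}{4 + n} 6 = -3 + - \frac{10}{4 + n} 6 = -3 - \frac{60}{4 + n}$)
$61 c{\left(-12 \right)} = 61 \frac{3 \left(-24 - -12\right)}{4 - 12} = 61 \frac{3 \left(-24 + 12\right)}{-8} = 61 \cdot 3 \left(- \frac{1}{8}\right) \left(-12\right) = 61 \cdot \frac{9}{2} = \frac{549}{2}$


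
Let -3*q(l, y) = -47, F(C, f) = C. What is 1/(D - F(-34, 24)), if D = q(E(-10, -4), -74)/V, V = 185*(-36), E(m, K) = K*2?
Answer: 19980/679273 ≈ 0.029414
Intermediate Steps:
E(m, K) = 2*K
q(l, y) = 47/3 (q(l, y) = -⅓*(-47) = 47/3)
V = -6660
D = -47/19980 (D = (47/3)/(-6660) = (47/3)*(-1/6660) = -47/19980 ≈ -0.0023524)
1/(D - F(-34, 24)) = 1/(-47/19980 - 1*(-34)) = 1/(-47/19980 + 34) = 1/(679273/19980) = 19980/679273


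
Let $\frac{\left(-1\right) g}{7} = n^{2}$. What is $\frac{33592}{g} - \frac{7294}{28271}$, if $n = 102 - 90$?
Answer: $- \frac{119628973}{3562146} \approx -33.583$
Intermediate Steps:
$n = 12$
$g = -1008$ ($g = - 7 \cdot 12^{2} = \left(-7\right) 144 = -1008$)
$\frac{33592}{g} - \frac{7294}{28271} = \frac{33592}{-1008} - \frac{7294}{28271} = 33592 \left(- \frac{1}{1008}\right) - \frac{7294}{28271} = - \frac{4199}{126} - \frac{7294}{28271} = - \frac{119628973}{3562146}$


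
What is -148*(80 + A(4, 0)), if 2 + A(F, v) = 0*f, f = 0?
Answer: -11544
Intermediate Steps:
A(F, v) = -2 (A(F, v) = -2 + 0*0 = -2 + 0 = -2)
-148*(80 + A(4, 0)) = -148*(80 - 2) = -148*78 = -11544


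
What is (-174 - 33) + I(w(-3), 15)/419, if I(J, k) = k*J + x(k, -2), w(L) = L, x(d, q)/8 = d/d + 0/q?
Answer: -86770/419 ≈ -207.09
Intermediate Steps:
x(d, q) = 8 (x(d, q) = 8*(d/d + 0/q) = 8*(1 + 0) = 8*1 = 8)
I(J, k) = 8 + J*k (I(J, k) = k*J + 8 = J*k + 8 = 8 + J*k)
(-174 - 33) + I(w(-3), 15)/419 = (-174 - 33) + (8 - 3*15)/419 = -207 + (8 - 45)*(1/419) = -207 - 37*1/419 = -207 - 37/419 = -86770/419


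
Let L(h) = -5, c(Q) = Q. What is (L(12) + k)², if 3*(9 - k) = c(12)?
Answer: 0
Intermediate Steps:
k = 5 (k = 9 - ⅓*12 = 9 - 4 = 5)
(L(12) + k)² = (-5 + 5)² = 0² = 0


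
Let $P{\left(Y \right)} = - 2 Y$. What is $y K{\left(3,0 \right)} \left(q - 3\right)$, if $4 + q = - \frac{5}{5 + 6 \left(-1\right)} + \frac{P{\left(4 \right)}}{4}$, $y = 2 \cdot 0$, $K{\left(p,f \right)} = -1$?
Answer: $0$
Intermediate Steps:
$y = 0$
$q = -1$ ($q = -4 - \left(\frac{5}{5 + 6 \left(-1\right)} - \frac{\left(-2\right) 4}{4}\right) = -4 - \left(2 + \frac{5}{5 - 6}\right) = -4 - \left(2 + \frac{5}{-1}\right) = -4 - -3 = -4 + \left(5 - 2\right) = -4 + 3 = -1$)
$y K{\left(3,0 \right)} \left(q - 3\right) = 0 \left(-1\right) \left(-1 - 3\right) = 0 \left(-4\right) = 0$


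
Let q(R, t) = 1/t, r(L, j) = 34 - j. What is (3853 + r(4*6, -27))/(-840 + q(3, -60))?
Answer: -234840/50401 ≈ -4.6594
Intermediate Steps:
(3853 + r(4*6, -27))/(-840 + q(3, -60)) = (3853 + (34 - 1*(-27)))/(-840 + 1/(-60)) = (3853 + (34 + 27))/(-840 - 1/60) = (3853 + 61)/(-50401/60) = 3914*(-60/50401) = -234840/50401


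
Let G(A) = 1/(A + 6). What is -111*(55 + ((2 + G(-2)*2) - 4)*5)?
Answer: -10545/2 ≈ -5272.5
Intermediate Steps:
G(A) = 1/(6 + A)
-111*(55 + ((2 + G(-2)*2) - 4)*5) = -111*(55 + ((2 + 2/(6 - 2)) - 4)*5) = -111*(55 + ((2 + 2/4) - 4)*5) = -111*(55 + ((2 + (¼)*2) - 4)*5) = -111*(55 + ((2 + ½) - 4)*5) = -111*(55 + (5/2 - 4)*5) = -111*(55 - 3/2*5) = -111*(55 - 15/2) = -111*95/2 = -10545/2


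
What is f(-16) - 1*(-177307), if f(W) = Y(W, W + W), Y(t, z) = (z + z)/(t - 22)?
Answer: 3368865/19 ≈ 1.7731e+5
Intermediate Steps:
Y(t, z) = 2*z/(-22 + t) (Y(t, z) = (2*z)/(-22 + t) = 2*z/(-22 + t))
f(W) = 4*W/(-22 + W) (f(W) = 2*(W + W)/(-22 + W) = 2*(2*W)/(-22 + W) = 4*W/(-22 + W))
f(-16) - 1*(-177307) = 4*(-16)/(-22 - 16) - 1*(-177307) = 4*(-16)/(-38) + 177307 = 4*(-16)*(-1/38) + 177307 = 32/19 + 177307 = 3368865/19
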